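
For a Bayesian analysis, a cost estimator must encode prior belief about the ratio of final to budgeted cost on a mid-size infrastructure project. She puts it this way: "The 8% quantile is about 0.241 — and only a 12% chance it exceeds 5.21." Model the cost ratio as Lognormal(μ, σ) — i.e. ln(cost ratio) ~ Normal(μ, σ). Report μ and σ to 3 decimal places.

If T ~ Lognormal(μ,σ) then ln T ~ Normal(μ,σ), so the p-quantile of ln T is μ + z_p·σ.
ln(0.241) = -1.423 and ln(5.21) = 1.651; z_{0.08} = -1.405, z_{0.88} = 1.175.
σ = (1.651 − -1.423)/(1.175 − (-1.405)) = 1.191.
μ = -1.423 − (-1.405)·1.191 = 0.251.

μ ≈ 0.251, σ ≈ 1.191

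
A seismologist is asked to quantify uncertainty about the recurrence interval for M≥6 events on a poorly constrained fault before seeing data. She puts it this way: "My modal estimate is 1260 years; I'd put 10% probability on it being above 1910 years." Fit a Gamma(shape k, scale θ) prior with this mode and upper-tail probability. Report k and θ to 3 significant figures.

k ≈ 11.8, θ ≈ 117

Gamma(k,θ) with k>1 has mode (k−1)θ, so θ = 1260/(k−1).
Need P(X < 1910) = 0.9 with θ tied to k this way. Start at k = 2, θ = 1260: P(X<1910) ≈ 0.447.
Too low — raise k to concentrate. Iterating converges to k ≈ 11.8.
Then θ = 1260/(11.8−1) ≈ 117.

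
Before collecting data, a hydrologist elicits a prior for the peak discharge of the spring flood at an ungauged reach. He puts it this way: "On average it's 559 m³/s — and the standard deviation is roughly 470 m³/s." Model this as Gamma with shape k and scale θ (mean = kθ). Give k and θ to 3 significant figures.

k ≈ 1.41, θ ≈ 395

For Gamma(k, scale θ): mean = kθ, variance = kθ², so CV = 1/√k.
CV = SD/mean = 470/559 = 0.8408, hence k = 1/CV² = 1.41.
Then θ = mean/k = 559/1.41 = 395.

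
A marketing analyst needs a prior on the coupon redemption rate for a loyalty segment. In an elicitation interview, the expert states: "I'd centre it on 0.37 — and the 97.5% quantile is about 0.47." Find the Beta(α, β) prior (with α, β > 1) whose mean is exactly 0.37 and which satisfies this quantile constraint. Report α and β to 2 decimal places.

With mean 0.37 fixed, write α = 0.37s, β = 0.63s where s = α+β.
Need P(θ < 0.47) = 0.975 under Beta(0.37s, 0.63s). Normal approximation: (q−m)/√(m(1−m)/s) ≈ z_{0.975} = 1.96, so s ≈ 0.37·0.63·(1.96)²/(0.47−0.37)² = 89.5.
At s = 89.5: P(θ<0.47) ≈ 0.973. Adjusting to match 0.975 gives s ≈ 93.00.
So α = 0.37·93.00 ≈ 34.41, β = 0.63·93.00 ≈ 58.59.

α ≈ 34.41, β ≈ 58.59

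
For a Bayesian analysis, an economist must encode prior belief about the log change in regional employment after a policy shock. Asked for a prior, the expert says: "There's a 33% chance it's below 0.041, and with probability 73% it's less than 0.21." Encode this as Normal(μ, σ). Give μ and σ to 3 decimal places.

μ = 0.112, σ = 0.161

The p-quantile of Normal(μ,σ) is μ + z_p·σ, with z_{0.33} = -0.4399 and z_{0.73} = 0.6128.
Eliminate σ: μ = (z₂·x₁ − z₁·x₂)/(z₂ − z₁) = (0.6128·0.041 − (-0.4399)·0.21)/1.053 = 0.112.
Then σ = (x₂ − x₁)/(z₂ − z₁) = (0.21 − 0.041)/1.053 = 0.161.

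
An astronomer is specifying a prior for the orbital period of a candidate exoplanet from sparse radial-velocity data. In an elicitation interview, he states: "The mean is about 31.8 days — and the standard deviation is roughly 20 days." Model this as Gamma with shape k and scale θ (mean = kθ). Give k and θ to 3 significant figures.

k ≈ 2.53, θ ≈ 12.6

For Gamma(k, scale θ): mean = kθ, variance = kθ², so CV = 1/√k.
CV = SD/mean = 20/31.8 = 0.6289, hence k = 1/CV² = 2.53.
Then θ = mean/k = 31.8/2.53 = 12.6.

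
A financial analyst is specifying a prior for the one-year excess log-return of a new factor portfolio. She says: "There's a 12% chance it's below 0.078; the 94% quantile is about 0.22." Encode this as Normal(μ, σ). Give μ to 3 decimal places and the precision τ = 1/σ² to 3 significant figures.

μ = 0.139, τ = 370

For Normal(μ,σ), the p-quantile is μ + z_p·σ. Here z_{0.12} = -1.175, z_{0.94} = 1.555.
So 0.078 = μ − 1.175σ and 0.22 = μ + 1.555σ.
Subtracting: σ = (0.22 − 0.078)/(1.555 − (-1.175)) = 0.052.
Then μ = 0.078 − (-1.175)·0.052 = 0.139.
Precision τ = 1/σ² = 1/0.05202² = 370.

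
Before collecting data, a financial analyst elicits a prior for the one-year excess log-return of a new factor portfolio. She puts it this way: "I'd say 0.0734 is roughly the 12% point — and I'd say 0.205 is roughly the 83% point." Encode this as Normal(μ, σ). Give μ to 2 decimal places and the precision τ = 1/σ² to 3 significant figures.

The p-quantile of Normal(μ,σ) is μ + z_p·σ, with z_{0.12} = -1.175 and z_{0.83} = 0.9542.
Eliminate σ: μ = (z₂·x₁ − z₁·x₂)/(z₂ − z₁) = (0.9542·0.0734 − (-1.175)·0.205)/2.129 = 0.15.
Then σ = (x₂ − x₁)/(z₂ − z₁) = (0.205 − 0.0734)/2.129 = 0.06.
Precision τ = 1/σ² = 1/0.06181² = 262.

μ = 0.15, τ = 262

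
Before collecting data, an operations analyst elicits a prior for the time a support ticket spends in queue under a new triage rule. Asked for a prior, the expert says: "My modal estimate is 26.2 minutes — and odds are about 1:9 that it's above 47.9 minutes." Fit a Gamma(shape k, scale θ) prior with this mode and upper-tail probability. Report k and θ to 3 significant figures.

k ≈ 6.24, θ ≈ 5

Gamma(k,θ) with k>1 has mode (k−1)θ, so θ = 26.2/(k−1).
Need P(X < 47.9) = 0.9 with θ tied to k this way. Start at k = 2, θ = 26.2: P(X<47.9) ≈ 0.546.
Too low — raise k to concentrate. Iterating converges to k ≈ 6.24.
Then θ = 26.2/(6.24−1) ≈ 5.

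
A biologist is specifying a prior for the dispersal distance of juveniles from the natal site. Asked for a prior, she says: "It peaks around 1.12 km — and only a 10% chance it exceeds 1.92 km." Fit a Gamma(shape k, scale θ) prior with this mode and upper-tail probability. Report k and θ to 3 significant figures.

k ≈ 7.52, θ ≈ 0.172

Gamma(k,θ) with k>1 has mode (k−1)θ, so θ = 1.12/(k−1).
Need P(X < 1.92) = 0.9 with θ tied to k this way. Start at k = 2, θ = 1.12: P(X<1.92) ≈ 0.511.
Too low — raise k to concentrate. Iterating converges to k ≈ 7.52.
Then θ = 1.12/(7.52−1) ≈ 0.172.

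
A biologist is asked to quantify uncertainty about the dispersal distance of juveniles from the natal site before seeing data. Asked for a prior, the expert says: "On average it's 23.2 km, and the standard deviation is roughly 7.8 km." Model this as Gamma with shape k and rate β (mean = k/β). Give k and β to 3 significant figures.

k ≈ 8.85, β ≈ 0.381

For Gamma(k, rate β): mean = k/β, variance = k/β², so CV = 1/√k.
CV = SD/mean = 7.8/23.2 = 0.3362, hence k = 1/CV² = 8.85.
Then β = k/mean = 8.85/23.2 = 0.381.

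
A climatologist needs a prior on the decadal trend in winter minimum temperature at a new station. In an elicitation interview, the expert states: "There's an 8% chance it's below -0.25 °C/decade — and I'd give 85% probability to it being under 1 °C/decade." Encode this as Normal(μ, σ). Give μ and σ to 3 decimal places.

μ = 0.469, σ = 0.512

For Normal(μ,σ), the p-quantile is μ + z_p·σ. Here z_{0.08} = -1.405, z_{0.85} = 1.036.
So -0.25 = μ − 1.405σ and 1 = μ + 1.036σ.
Subtracting: σ = (1 − -0.25)/(1.036 − (-1.405)) = 0.512.
Then μ = -0.25 − (-1.405)·0.512 = 0.469.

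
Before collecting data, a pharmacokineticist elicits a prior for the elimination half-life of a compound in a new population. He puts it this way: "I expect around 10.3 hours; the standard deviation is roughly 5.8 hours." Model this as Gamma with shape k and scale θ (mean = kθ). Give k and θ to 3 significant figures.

For Gamma(k, scale θ): mean = kθ, variance = kθ², so CV = 1/√k.
CV = SD/mean = 5.8/10.3 = 0.5631, hence k = 1/CV² = 3.15.
Then θ = mean/k = 10.3/3.15 = 3.27.

k ≈ 3.15, θ ≈ 3.27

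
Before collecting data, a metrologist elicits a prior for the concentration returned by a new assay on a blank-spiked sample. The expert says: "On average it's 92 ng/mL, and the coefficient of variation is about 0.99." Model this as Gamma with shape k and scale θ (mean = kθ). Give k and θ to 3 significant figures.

For Gamma(k, scale θ): mean = kθ, variance = kθ², so CV = 1/√k.
CV = 0.99, hence k = 1/CV² = 1.02.
Then θ = mean/k = 92/1.02 = 90.2.

k ≈ 1.02, θ ≈ 90.2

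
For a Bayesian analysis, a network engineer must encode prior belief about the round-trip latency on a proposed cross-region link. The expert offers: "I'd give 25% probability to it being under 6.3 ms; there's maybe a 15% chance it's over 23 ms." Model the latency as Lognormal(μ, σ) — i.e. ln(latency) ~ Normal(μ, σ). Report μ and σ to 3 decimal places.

μ ≈ 2.351, σ ≈ 0.757

If T ~ Lognormal(μ,σ) then ln T ~ Normal(μ,σ), so the p-quantile of ln T is μ + z_p·σ.
ln(6.3) = 1.841 and ln(23) = 3.135; z_{0.25} = -0.6745, z_{0.85} = 1.036.
σ = (3.135 − 1.841)/(1.036 − (-0.6745)) = 0.757.
μ = 1.841 − (-0.6745)·0.757 = 2.351.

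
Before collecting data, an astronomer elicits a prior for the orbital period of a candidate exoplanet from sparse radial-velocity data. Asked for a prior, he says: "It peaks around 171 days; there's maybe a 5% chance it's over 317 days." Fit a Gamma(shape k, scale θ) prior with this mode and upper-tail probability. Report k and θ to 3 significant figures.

k ≈ 8.31, θ ≈ 23.4

Gamma(k,θ) with k>1 has mode (k−1)θ, so θ = 171/(k−1).
Need P(X < 317) = 0.95 with θ tied to k this way. Start at k = 2, θ = 171: P(X<317) ≈ 0.553.
Too low — raise k to concentrate. Iterating converges to k ≈ 8.31.
Then θ = 171/(8.31−1) ≈ 23.4.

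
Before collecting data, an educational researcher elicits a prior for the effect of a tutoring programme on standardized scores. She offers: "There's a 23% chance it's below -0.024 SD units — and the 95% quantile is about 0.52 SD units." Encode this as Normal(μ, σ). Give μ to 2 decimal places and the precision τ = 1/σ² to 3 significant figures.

The p-quantile of Normal(μ,σ) is μ + z_p·σ, with z_{0.23} = -0.7388 and z_{0.95} = 1.645.
Eliminate σ: μ = (z₂·x₁ − z₁·x₂)/(z₂ − z₁) = (1.645·-0.024 − (-0.7388)·0.52)/2.384 = 0.14.
Then σ = (x₂ − x₁)/(z₂ − z₁) = (0.52 − -0.024)/2.384 = 0.23.
Precision τ = 1/σ² = 1/0.2282² = 19.2.

μ = 0.14, τ = 19.2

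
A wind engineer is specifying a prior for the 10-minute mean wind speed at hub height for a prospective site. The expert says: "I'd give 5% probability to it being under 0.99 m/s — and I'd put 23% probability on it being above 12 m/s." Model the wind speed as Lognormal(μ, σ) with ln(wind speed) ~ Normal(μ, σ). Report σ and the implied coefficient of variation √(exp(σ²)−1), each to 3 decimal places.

σ ≈ 1.047, CV ≈ 1.411

If T ~ Lognormal(μ,σ) then ln T ~ Normal(μ,σ), so the p-quantile of ln T is μ + z_p·σ.
ln(0.99) = -0.01005 and ln(12) = 2.485; z_{0.05} = -1.645, z_{0.77} = 0.7388.
σ = (2.485 − -0.01005)/(0.7388 − (-1.645)) = 1.047.
μ = -0.01005 − (-1.645)·1.047 = 1.712.
CV = √(exp(σ²)−1) = √(exp(1.0955)−1) = 1.411.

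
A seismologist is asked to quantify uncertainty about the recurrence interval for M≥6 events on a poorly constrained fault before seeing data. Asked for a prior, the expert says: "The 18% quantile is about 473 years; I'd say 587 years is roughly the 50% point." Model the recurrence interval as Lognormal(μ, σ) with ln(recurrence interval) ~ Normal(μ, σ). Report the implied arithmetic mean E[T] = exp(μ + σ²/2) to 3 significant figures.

If T ~ Lognormal(μ,σ) then ln T ~ Normal(μ,σ), so the p-quantile of ln T is μ + z_p·σ.
ln(473) = 6.159 and ln(587) = 6.375; z_{0.18} = -0.9154, z_{0.5} = 0.
σ = (6.375 − 6.159)/(0 − (-0.9154)) = 0.236.
μ = 6.159 − (-0.9154)·0.236 = 6.375.
E[T] = exp(μ + σ²/2) = exp(6.375 + 0.0278) = 604 years.

E[T] ≈ 604 years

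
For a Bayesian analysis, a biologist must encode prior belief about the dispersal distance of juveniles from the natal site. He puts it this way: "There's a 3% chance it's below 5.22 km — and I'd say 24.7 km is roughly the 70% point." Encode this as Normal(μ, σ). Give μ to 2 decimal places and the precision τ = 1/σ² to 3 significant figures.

μ = 20.45, τ = 0.0152

For Normal(μ,σ), the p-quantile is μ + z_p·σ. Here z_{0.03} = -1.881, z_{0.7} = 0.5244.
So 5.22 = μ − 1.881σ and 24.7 = μ + 0.5244σ.
Subtracting: σ = (24.7 − 5.22)/(0.5244 − (-1.881)) = 8.10.
Then μ = 5.22 − (-1.881)·8.10 = 20.45.
Precision τ = 1/σ² = 1/8.099² = 0.0152.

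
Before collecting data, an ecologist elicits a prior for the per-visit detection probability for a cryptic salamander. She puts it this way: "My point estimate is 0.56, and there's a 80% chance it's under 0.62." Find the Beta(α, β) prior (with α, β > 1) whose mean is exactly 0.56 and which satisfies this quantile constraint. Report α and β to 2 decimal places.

α ≈ 27.43, β ≈ 21.55

With mean 0.56 fixed, write α = 0.56s, β = 0.44s where s = α+β.
Need P(θ < 0.62) = 0.8 under Beta(0.56s, 0.44s). Normal approximation: (q−m)/√(m(1−m)/s) ≈ z_{0.8} = 0.842, so s ≈ 0.56·0.44·(0.842)²/(0.62−0.56)² = 48.5.
At s = 48.5: P(θ<0.62) ≈ 0.799. Adjusting to match 0.8 gives s ≈ 48.98.
So α = 0.56·48.98 ≈ 27.43, β = 0.44·48.98 ≈ 21.55.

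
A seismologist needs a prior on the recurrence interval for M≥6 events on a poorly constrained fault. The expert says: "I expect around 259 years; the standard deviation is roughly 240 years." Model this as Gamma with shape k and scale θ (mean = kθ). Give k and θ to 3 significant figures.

For Gamma(k, scale θ): mean = kθ, variance = kθ², so CV = 1/√k.
CV = SD/mean = 240/259 = 0.9266, hence k = 1/CV² = 1.16.
Then θ = mean/k = 259/1.16 = 222.

k ≈ 1.16, θ ≈ 222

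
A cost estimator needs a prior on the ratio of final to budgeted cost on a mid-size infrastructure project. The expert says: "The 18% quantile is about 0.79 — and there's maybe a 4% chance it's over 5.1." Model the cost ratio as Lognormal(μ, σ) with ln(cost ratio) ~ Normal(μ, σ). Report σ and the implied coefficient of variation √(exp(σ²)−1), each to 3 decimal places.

σ ≈ 0.700, CV ≈ 0.794

If T ~ Lognormal(μ,σ) then ln T ~ Normal(μ,σ), so the p-quantile of ln T is μ + z_p·σ.
ln(0.79) = -0.2357 and ln(5.1) = 1.629; z_{0.18} = -0.9154, z_{0.96} = 1.751.
σ = (1.629 − -0.2357)/(1.751 − (-0.9154)) = 0.700.
μ = -0.2357 − (-0.9154)·0.700 = 0.405.
CV = √(exp(σ²)−1) = √(exp(0.4893)−1) = 0.794.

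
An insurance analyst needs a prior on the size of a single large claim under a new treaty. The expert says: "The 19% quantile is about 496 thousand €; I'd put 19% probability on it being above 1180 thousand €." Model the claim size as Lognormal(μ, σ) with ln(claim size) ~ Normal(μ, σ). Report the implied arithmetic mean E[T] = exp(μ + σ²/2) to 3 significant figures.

If T ~ Lognormal(μ,σ) then ln T ~ Normal(μ,σ), so the p-quantile of ln T is μ + z_p·σ.
ln(496) = 6.207 and ln(1180) = 7.073; z_{0.19} = -0.8779, z_{0.81} = 0.8779.
σ = (7.073 − 6.207)/(0.8779 − (-0.8779)) = 0.494.
μ = 6.207 − (-0.8779)·0.494 = 6.640.
E[T] = exp(μ + σ²/2) = exp(6.640 + 0.1218) = 864 thousand €.

E[T] ≈ 864 thousand €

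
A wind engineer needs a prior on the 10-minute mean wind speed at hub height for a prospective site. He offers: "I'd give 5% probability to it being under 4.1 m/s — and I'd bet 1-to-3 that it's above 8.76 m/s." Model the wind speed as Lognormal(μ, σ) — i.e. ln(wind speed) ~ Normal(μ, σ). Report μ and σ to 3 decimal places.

If T ~ Lognormal(μ,σ) then ln T ~ Normal(μ,σ), so the p-quantile of ln T is μ + z_p·σ.
ln(4.1) = 1.411 and ln(8.76) = 2.17; z_{0.05} = -1.645, z_{0.75} = 0.6745.
σ = (2.17 − 1.411)/(0.6745 − (-1.645)) = 0.327.
μ = 1.411 − (-1.645)·0.327 = 1.949.

μ ≈ 1.949, σ ≈ 0.327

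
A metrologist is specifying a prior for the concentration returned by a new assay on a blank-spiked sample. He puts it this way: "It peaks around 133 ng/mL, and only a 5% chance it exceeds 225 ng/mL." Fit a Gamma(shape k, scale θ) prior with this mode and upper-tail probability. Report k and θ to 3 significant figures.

k ≈ 11.1, θ ≈ 13.2

Gamma(k,θ) with k>1 has mode (k−1)θ, so θ = 133/(k−1).
Need P(X < 225) = 0.95 with θ tied to k this way. Start at k = 2, θ = 133: P(X<225) ≈ 0.504.
Too low — raise k to concentrate. Iterating converges to k ≈ 11.1.
Then θ = 133/(11.1−1) ≈ 13.2.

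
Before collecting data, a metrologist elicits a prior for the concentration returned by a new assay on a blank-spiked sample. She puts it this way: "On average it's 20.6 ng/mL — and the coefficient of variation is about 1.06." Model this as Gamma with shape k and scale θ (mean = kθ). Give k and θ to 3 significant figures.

For Gamma(k, scale θ): mean = kθ, variance = kθ², so CV = 1/√k.
CV = 1.06, hence k = 1/CV² = 0.89.
Then θ = mean/k = 20.6/0.89 = 23.1.

k ≈ 0.89, θ ≈ 23.1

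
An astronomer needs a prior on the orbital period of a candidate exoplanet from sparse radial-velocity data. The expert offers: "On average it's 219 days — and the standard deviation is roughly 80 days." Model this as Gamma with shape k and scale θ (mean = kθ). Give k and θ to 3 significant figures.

k ≈ 7.49, θ ≈ 29.2

For Gamma(k, scale θ): mean = kθ, variance = kθ², so CV = 1/√k.
CV = SD/mean = 80/219 = 0.3653, hence k = 1/CV² = 7.49.
Then θ = mean/k = 219/7.49 = 29.2.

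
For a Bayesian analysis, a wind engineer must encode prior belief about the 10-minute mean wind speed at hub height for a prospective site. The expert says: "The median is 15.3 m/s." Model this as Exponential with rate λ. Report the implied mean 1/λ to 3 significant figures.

mean ≈ 22.1 m/s

Exponential median = ln 2 / λ, so λ = ln 2 / 15.3 = 0.0453.
Mean = 1/λ = 22.1 m/s.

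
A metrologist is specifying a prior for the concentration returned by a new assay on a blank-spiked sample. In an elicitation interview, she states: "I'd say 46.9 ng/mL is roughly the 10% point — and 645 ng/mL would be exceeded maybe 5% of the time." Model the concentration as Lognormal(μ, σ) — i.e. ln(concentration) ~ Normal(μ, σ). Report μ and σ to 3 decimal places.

μ ≈ 4.996, σ ≈ 0.896

If T ~ Lognormal(μ,σ) then ln T ~ Normal(μ,σ), so the p-quantile of ln T is μ + z_p·σ.
ln(46.9) = 3.848 and ln(645) = 6.469; z_{0.1} = -1.282, z_{0.95} = 1.645.
σ = (6.469 − 3.848)/(1.645 − (-1.282)) = 0.896.
μ = 3.848 − (-1.282)·0.896 = 4.996.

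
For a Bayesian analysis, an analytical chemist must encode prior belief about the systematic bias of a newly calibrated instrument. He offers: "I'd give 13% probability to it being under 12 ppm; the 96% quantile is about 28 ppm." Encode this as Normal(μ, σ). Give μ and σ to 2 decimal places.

For Normal(μ,σ), the p-quantile is μ + z_p·σ. Here z_{0.13} = -1.126, z_{0.96} = 1.751.
So 12 = μ − 1.126σ and 28 = μ + 1.751σ.
Subtracting: σ = (28 − 12)/(1.751 − (-1.126)) = 5.56.
Then μ = 12 − (-1.126)·5.56 = 18.26.

μ = 18.26, σ = 5.56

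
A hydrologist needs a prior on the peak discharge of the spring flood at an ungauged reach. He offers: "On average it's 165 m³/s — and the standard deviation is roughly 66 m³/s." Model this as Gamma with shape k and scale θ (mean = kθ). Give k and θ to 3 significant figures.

k ≈ 6.25, θ ≈ 26.4

For Gamma(k, scale θ): mean = kθ, variance = kθ², so CV = 1/√k.
CV = SD/mean = 66/165 = 0.4, hence k = 1/CV² = 6.25.
Then θ = mean/k = 165/6.25 = 26.4.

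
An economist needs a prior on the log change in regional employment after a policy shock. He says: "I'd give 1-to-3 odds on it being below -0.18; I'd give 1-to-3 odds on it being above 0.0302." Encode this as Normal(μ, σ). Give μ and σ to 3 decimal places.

μ = -0.075, σ = 0.156

For Normal(μ,σ), the p-quantile is μ + z_p·σ. Here z_{0.25} = -0.6745, z_{0.75} = 0.6745.
So -0.18 = μ − 0.6745σ and 0.0302 = μ + 0.6745σ.
Subtracting: σ = (0.0302 − -0.18)/(0.6745 − (-0.6745)) = 0.156.
Then μ = -0.18 − (-0.6745)·0.156 = -0.075.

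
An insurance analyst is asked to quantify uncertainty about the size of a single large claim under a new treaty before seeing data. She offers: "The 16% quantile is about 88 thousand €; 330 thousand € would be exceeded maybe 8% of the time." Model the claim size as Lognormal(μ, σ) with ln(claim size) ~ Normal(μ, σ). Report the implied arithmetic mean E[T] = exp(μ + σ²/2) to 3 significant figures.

If T ~ Lognormal(μ,σ) then ln T ~ Normal(μ,σ), so the p-quantile of ln T is μ + z_p·σ.
ln(88) = 4.477 and ln(330) = 5.799; z_{0.16} = -0.9945, z_{0.92} = 1.405.
σ = (5.799 − 4.477)/(1.405 − (-0.9945)) = 0.551.
μ = 4.477 − (-0.9945)·0.551 = 5.025.
E[T] = exp(μ + σ²/2) = exp(5.025 + 0.1517) = 177 thousand €.

E[T] ≈ 177 thousand €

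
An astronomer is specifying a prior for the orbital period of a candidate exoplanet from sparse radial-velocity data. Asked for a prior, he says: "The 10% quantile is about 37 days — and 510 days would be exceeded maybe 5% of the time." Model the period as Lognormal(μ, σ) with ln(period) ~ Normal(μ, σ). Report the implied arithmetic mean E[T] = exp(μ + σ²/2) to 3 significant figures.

If T ~ Lognormal(μ,σ) then ln T ~ Normal(μ,σ), so the p-quantile of ln T is μ + z_p·σ.
ln(37) = 3.611 and ln(510) = 6.234; z_{0.1} = -1.282, z_{0.95} = 1.645.
σ = (6.234 − 3.611)/(1.645 − (-1.282)) = 0.896.
μ = 3.611 − (-1.282)·0.896 = 4.760.
E[T] = exp(μ + σ²/2) = exp(4.760 + 0.4018) = 174 days.

E[T] ≈ 174 days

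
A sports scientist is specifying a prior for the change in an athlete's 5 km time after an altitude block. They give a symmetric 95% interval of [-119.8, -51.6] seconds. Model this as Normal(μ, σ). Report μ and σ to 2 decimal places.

μ = -85.70, σ = 17.40

A symmetric 95% interval runs μ ± z·σ with z = 1.96.
Half-width = 34.1, so σ = 34.1/1.96 = 17.40.
μ is the interval midpoint, -85.70.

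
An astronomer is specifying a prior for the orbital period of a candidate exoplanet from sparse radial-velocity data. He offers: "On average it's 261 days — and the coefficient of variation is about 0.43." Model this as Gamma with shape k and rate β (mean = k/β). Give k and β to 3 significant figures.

k ≈ 5.41, β ≈ 0.0207

For Gamma(k, rate β): mean = k/β, variance = k/β², so CV = 1/√k.
CV = 0.43, hence k = 1/CV² = 5.41.
Then β = k/mean = 5.41/261 = 0.0207.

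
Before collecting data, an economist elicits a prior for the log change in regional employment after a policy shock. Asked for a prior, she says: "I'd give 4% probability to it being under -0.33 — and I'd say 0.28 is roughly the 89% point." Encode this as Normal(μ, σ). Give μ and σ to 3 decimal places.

μ = 0.029, σ = 0.205

The p-quantile of Normal(μ,σ) is μ + z_p·σ, with z_{0.04} = -1.751 and z_{0.89} = 1.227.
Eliminate σ: μ = (z₂·x₁ − z₁·x₂)/(z₂ − z₁) = (1.227·-0.33 − (-1.751)·0.28)/2.977 = 0.029.
Then σ = (x₂ − x₁)/(z₂ − z₁) = (0.28 − -0.33)/2.977 = 0.205.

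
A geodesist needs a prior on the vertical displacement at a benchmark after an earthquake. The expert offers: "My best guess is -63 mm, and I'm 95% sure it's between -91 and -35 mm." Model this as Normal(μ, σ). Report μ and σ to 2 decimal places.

μ = -63.00, σ = 14.29

A symmetric 95% interval runs μ ± z·σ with z = 1.96.
Half-width = 28, so σ = 28/1.96 = 14.29.
μ is the stated best guess, -63.00.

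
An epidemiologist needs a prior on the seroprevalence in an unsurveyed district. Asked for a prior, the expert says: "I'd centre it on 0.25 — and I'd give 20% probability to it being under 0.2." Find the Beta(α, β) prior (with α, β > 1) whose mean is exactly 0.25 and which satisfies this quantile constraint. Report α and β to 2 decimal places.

With mean 0.25 fixed, write α = 0.25s, β = 0.75s where s = α+β.
Need P(θ < 0.2) = 0.2 under Beta(0.25s, 0.75s). Normal approximation: (q−m)/√(m(1−m)/s) ≈ z_{0.2} = -0.842, so s ≈ 0.25·0.75·(-0.842)²/(0.2−0.25)² = 53.1.
At s = 53.1: P(θ<0.2) ≈ 0.204. Adjusting to match 0.2 gives s ≈ 54.68.
So α = 0.25·54.68 ≈ 13.67, β = 0.75·54.68 ≈ 41.01.

α ≈ 13.67, β ≈ 41.01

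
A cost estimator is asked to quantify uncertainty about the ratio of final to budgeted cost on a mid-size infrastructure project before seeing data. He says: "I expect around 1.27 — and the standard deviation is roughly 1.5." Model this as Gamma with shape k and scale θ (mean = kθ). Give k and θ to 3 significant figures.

For Gamma(k, scale θ): mean = kθ, variance = kθ², so CV = 1/√k.
CV = SD/mean = 1.5/1.27 = 1.181, hence k = 1/CV² = 0.717.
Then θ = mean/k = 1.27/0.717 = 1.77.

k ≈ 0.717, θ ≈ 1.77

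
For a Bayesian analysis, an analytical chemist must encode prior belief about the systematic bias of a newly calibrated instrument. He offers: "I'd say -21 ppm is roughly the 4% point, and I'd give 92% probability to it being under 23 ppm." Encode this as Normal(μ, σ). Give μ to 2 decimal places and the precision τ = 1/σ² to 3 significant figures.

μ = 3.41, τ = 0.00514

The p-quantile of Normal(μ,σ) is μ + z_p·σ, with z_{0.04} = -1.751 and z_{0.92} = 1.405.
Eliminate σ: μ = (z₂·x₁ − z₁·x₂)/(z₂ − z₁) = (1.405·-21 − (-1.751)·23)/3.156 = 3.41.
Then σ = (x₂ − x₁)/(z₂ − z₁) = (23 − -21)/3.156 = 13.94.
Precision τ = 1/σ² = 1/13.94² = 0.00514.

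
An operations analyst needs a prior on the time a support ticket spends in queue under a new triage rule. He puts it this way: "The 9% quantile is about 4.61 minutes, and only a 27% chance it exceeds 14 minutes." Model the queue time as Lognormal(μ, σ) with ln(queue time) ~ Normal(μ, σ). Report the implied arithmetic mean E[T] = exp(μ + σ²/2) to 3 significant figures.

E[T] ≈ 11.6 minutes

If T ~ Lognormal(μ,σ) then ln T ~ Normal(μ,σ), so the p-quantile of ln T is μ + z_p·σ.
ln(4.61) = 1.528 and ln(14) = 2.639; z_{0.09} = -1.341, z_{0.73} = 0.6128.
σ = (2.639 − 1.528)/(0.6128 − (-1.341)) = 0.569.
μ = 1.528 − (-1.341)·0.569 = 2.291.
E[T] = exp(μ + σ²/2) = exp(2.291 + 0.1617) = 11.6 minutes.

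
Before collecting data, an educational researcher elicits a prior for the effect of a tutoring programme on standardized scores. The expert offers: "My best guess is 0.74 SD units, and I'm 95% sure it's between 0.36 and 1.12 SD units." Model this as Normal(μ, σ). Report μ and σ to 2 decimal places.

μ = 0.74, σ = 0.19

A symmetric 95% interval runs μ ± z·σ with z = 1.96.
Half-width = 0.38, so σ = 0.38/1.96 = 0.19.
μ is the stated best guess, 0.74.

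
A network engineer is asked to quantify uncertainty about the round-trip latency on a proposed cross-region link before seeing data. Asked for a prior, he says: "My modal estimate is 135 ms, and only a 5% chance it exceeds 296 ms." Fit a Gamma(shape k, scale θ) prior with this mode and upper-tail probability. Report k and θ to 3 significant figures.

k ≈ 5.47, θ ≈ 30.2

Gamma(k,θ) with k>1 has mode (k−1)θ, so θ = 135/(k−1).
Need P(X < 296) = 0.95 with θ tied to k this way. Start at k = 2, θ = 135: P(X<296) ≈ 0.644.
Too low — raise k to concentrate. Iterating converges to k ≈ 5.47.
Then θ = 135/(5.47−1) ≈ 30.2.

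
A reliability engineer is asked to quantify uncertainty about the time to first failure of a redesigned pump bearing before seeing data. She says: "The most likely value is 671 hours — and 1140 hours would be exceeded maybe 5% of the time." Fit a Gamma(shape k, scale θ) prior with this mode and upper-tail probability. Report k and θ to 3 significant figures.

Gamma(k,θ) with k>1 has mode (k−1)θ, so θ = 671/(k−1).
Need P(X < 1140) = 0.95 with θ tied to k this way. Start at k = 2, θ = 671: P(X<1140) ≈ 0.506.
Too low — raise k to concentrate. Iterating converges to k ≈ 10.9.
Then θ = 671/(10.9−1) ≈ 67.5.

k ≈ 10.9, θ ≈ 67.5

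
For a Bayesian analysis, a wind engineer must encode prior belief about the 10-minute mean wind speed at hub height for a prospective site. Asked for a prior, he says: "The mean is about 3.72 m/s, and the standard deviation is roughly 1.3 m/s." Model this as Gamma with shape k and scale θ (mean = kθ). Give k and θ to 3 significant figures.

For Gamma(k, scale θ): mean = kθ, variance = kθ², so CV = 1/√k.
CV = SD/mean = 1.3/3.72 = 0.3495, hence k = 1/CV² = 8.19.
Then θ = mean/k = 3.72/8.19 = 0.454.

k ≈ 8.19, θ ≈ 0.454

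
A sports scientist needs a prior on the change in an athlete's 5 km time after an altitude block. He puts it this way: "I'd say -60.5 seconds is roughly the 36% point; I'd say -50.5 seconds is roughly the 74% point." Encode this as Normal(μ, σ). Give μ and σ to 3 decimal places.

For Normal(μ,σ), the p-quantile is μ + z_p·σ. Here z_{0.36} = -0.3585, z_{0.74} = 0.6433.
So -60.5 = μ − 0.3585σ and -50.5 = μ + 0.6433σ.
Subtracting: σ = (-50.5 − -60.5)/(0.6433 − (-0.3585)) = 9.982.
Then μ = -60.5 − (-0.3585)·9.982 = -56.922.

μ = -56.922, σ = 9.982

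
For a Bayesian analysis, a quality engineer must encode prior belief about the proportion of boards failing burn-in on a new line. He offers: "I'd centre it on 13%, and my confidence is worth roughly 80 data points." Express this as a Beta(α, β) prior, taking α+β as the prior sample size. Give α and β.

Under the effective-sample-size interpretation, Beta(α, β) has prior mean α/(α+β) and prior sample size α+β.
So α+β = 80 and α/(α+β) = 0.13, giving α = 0.13·80 = 10.4 and β = 80 − 10.4 = 69.6.

α = 10.4, β = 69.6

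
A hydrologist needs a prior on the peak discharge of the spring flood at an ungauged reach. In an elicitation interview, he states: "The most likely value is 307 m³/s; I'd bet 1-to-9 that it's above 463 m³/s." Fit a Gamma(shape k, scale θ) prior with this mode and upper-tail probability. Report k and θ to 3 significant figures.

k ≈ 12, θ ≈ 27.8

Gamma(k,θ) with k>1 has mode (k−1)θ, so θ = 307/(k−1).
Need P(X < 463) = 0.9 with θ tied to k this way. Start at k = 2, θ = 307: P(X<463) ≈ 0.445.
Too low — raise k to concentrate. Iterating converges to k ≈ 12.
Then θ = 307/(12−1) ≈ 27.8.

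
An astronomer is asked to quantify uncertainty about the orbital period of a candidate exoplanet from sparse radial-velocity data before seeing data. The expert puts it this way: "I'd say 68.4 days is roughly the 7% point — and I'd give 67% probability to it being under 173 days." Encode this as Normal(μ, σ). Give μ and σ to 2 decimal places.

μ = 148.98, σ = 54.60

For Normal(μ,σ), the p-quantile is μ + z_p·σ. Here z_{0.07} = -1.476, z_{0.67} = 0.4399.
So 68.4 = μ − 1.476σ and 173 = μ + 0.4399σ.
Subtracting: σ = (173 − 68.4)/(0.4399 − (-1.476)) = 54.60.
Then μ = 68.4 − (-1.476)·54.60 = 148.98.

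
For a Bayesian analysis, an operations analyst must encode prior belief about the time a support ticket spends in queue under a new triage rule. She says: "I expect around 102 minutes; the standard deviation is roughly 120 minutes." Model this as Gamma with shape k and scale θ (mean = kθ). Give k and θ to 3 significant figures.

For Gamma(k, scale θ): mean = kθ, variance = kθ², so CV = 1/√k.
CV = SD/mean = 120/102 = 1.176, hence k = 1/CV² = 0.722.
Then θ = mean/k = 102/0.722 = 141.

k ≈ 0.722, θ ≈ 141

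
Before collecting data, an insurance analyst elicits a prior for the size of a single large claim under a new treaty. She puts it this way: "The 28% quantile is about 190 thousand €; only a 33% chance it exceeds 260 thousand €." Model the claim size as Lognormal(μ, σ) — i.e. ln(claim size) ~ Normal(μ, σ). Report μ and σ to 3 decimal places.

μ ≈ 5.426, σ ≈ 0.307

If T ~ Lognormal(μ,σ) then ln T ~ Normal(μ,σ), so the p-quantile of ln T is μ + z_p·σ.
ln(190) = 5.247 and ln(260) = 5.561; z_{0.28} = -0.5828, z_{0.67} = 0.4399.
σ = (5.561 − 5.247)/(0.4399 − (-0.5828)) = 0.307.
μ = 5.247 − (-0.5828)·0.307 = 5.426.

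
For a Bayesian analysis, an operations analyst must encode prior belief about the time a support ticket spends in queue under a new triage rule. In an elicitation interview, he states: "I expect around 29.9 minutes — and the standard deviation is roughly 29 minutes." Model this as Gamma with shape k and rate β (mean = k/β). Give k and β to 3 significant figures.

k ≈ 1.06, β ≈ 0.0356

For Gamma(k, rate β): mean = k/β, variance = k/β², so CV = 1/√k.
CV = SD/mean = 29/29.9 = 0.9699, hence k = 1/CV² = 1.06.
Then β = k/mean = 1.06/29.9 = 0.0356.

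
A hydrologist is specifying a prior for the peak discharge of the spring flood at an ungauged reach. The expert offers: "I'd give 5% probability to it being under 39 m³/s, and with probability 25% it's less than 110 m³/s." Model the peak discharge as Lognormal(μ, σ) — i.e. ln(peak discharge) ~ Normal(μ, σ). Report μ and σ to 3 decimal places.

If T ~ Lognormal(μ,σ) then ln T ~ Normal(μ,σ), so the p-quantile of ln T is μ + z_p·σ.
ln(39) = 3.664 and ln(110) = 4.7; z_{0.05} = -1.645, z_{0.25} = -0.6745.
σ = (4.7 − 3.664)/(-0.6745 − (-1.645)) = 1.069.
μ = 3.664 − (-1.645)·1.069 = 5.421.

μ ≈ 5.421, σ ≈ 1.069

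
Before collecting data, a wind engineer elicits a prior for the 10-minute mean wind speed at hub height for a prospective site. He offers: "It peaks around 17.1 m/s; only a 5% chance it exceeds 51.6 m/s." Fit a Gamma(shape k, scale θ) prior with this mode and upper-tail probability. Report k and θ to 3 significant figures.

k ≈ 3.17, θ ≈ 7.88

Gamma(k,θ) with k>1 has mode (k−1)θ, so θ = 17.1/(k−1).
Need P(X < 51.6) = 0.95 with θ tied to k this way. Start at k = 2, θ = 17.1: P(X<51.6) ≈ 0.803.
Too low — raise k to concentrate. Iterating converges to k ≈ 3.17.
Then θ = 17.1/(3.17−1) ≈ 7.88.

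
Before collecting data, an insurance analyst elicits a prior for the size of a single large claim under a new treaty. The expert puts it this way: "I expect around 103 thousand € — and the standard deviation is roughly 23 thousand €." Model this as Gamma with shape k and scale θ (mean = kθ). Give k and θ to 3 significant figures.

For Gamma(k, scale θ): mean = kθ, variance = kθ², so CV = 1/√k.
CV = SD/mean = 23/103 = 0.2233, hence k = 1/CV² = 20.1.
Then θ = mean/k = 103/20.1 = 5.14.

k ≈ 20.1, θ ≈ 5.14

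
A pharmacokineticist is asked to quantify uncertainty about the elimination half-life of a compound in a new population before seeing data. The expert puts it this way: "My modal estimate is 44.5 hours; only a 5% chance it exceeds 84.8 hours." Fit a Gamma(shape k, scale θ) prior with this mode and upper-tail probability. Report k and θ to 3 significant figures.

Gamma(k,θ) with k>1 has mode (k−1)θ, so θ = 44.5/(k−1).
Need P(X < 84.8) = 0.95 with θ tied to k this way. Start at k = 2, θ = 44.5: P(X<84.8) ≈ 0.568.
Too low — raise k to concentrate. Iterating converges to k ≈ 7.69.
Then θ = 44.5/(7.69−1) ≈ 6.66.

k ≈ 7.69, θ ≈ 6.66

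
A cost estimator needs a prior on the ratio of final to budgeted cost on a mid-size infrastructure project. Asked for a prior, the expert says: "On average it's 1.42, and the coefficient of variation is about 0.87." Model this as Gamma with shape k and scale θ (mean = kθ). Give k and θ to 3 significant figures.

k ≈ 1.32, θ ≈ 1.07

For Gamma(k, scale θ): mean = kθ, variance = kθ², so CV = 1/√k.
CV = 0.87, hence k = 1/CV² = 1.32.
Then θ = mean/k = 1.42/1.32 = 1.07.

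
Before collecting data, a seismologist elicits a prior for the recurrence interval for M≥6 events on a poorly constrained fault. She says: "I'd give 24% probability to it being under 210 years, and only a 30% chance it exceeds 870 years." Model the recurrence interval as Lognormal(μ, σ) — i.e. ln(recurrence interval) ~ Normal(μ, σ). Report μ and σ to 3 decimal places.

μ ≈ 6.163, σ ≈ 1.155

If T ~ Lognormal(μ,σ) then ln T ~ Normal(μ,σ), so the p-quantile of ln T is μ + z_p·σ.
ln(210) = 5.347 and ln(870) = 6.768; z_{0.24} = -0.7063, z_{0.7} = 0.5244.
σ = (6.768 − 5.347)/(0.5244 − (-0.7063)) = 1.155.
μ = 5.347 − (-0.7063)·1.155 = 6.163.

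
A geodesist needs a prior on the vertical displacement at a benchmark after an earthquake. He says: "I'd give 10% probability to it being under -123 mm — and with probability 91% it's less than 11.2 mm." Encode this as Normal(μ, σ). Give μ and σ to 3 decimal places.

For Normal(μ,σ), the p-quantile is μ + z_p·σ. Here z_{0.1} = -1.282, z_{0.91} = 1.341.
So -123 = μ − 1.282σ and 11.2 = μ + 1.341σ.
Subtracting: σ = (11.2 − -123)/(1.341 − (-1.282)) = 51.176.
Then μ = -123 − (-1.282)·51.176 = -57.415.

μ = -57.415, σ = 51.176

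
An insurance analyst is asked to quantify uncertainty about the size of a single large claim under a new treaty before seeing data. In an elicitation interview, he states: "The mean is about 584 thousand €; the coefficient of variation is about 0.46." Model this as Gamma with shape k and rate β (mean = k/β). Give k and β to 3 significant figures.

For Gamma(k, rate β): mean = k/β, variance = k/β², so CV = 1/√k.
CV = 0.46, hence k = 1/CV² = 4.73.
Then β = k/mean = 4.73/584 = 0.00809.

k ≈ 4.73, β ≈ 0.00809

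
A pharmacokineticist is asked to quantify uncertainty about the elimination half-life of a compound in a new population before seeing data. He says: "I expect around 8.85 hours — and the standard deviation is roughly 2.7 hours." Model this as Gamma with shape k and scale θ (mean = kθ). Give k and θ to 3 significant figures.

For Gamma(k, scale θ): mean = kθ, variance = kθ², so CV = 1/√k.
CV = SD/mean = 2.7/8.85 = 0.3051, hence k = 1/CV² = 10.7.
Then θ = mean/k = 8.85/10.7 = 0.824.

k ≈ 10.7, θ ≈ 0.824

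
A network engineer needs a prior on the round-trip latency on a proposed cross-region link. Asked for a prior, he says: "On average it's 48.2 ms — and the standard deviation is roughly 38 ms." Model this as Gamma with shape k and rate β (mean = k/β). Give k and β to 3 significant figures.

For Gamma(k, rate β): mean = k/β, variance = k/β², so CV = 1/√k.
CV = SD/mean = 38/48.2 = 0.7884, hence k = 1/CV² = 1.61.
Then β = k/mean = 1.61/48.2 = 0.0334.

k ≈ 1.61, β ≈ 0.0334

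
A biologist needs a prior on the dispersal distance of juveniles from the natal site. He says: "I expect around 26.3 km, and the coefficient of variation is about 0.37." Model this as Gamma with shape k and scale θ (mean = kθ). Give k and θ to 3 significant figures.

k ≈ 7.3, θ ≈ 3.6

For Gamma(k, scale θ): mean = kθ, variance = kθ², so CV = 1/√k.
CV = 0.37, hence k = 1/CV² = 7.3.
Then θ = mean/k = 26.3/7.3 = 3.6.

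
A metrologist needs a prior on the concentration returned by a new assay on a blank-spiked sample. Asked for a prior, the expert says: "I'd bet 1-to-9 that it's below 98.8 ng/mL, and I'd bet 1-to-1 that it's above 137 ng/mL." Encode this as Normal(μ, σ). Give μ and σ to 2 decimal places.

The p-quantile of Normal(μ,σ) is μ + z_p·σ, with z_{0.1} = -1.282 and z_{0.5} = 0.
Eliminate σ: μ = (z₂·x₁ − z₁·x₂)/(z₂ − z₁) = (0·98.8 − (-1.282)·137)/1.282 = 137.00.
Then σ = (x₂ − x₁)/(z₂ − z₁) = (137 − 98.8)/1.282 = 29.81.

μ = 137.00, σ = 29.81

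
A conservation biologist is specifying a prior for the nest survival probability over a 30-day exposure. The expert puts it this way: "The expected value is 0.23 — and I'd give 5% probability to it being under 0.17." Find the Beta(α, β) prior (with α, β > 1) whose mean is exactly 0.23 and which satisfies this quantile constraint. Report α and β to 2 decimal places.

With mean 0.23 fixed, write α = 0.23s, β = 0.77s where s = α+β.
Need P(θ < 0.17) = 0.05 under Beta(0.23s, 0.77s). Normal approximation: (q−m)/√(m(1−m)/s) ≈ z_{0.05} = -1.64, so s ≈ 0.23·0.77·(-1.64)²/(0.17−0.23)² = 133.1.
At s = 133.1: P(θ<0.17) ≈ 0.042. Adjusting to match 0.05 gives s ≈ 121.25.
So α = 0.23·121.25 ≈ 27.89, β = 0.77·121.25 ≈ 93.36.

α ≈ 27.89, β ≈ 93.36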